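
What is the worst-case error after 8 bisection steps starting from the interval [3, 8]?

Bisection error bound: |error| ≤ (b-a)/2^n
|error| ≤ (8 - 3)/2^8 = 5/2^8
|error| ≤ 0.0195312500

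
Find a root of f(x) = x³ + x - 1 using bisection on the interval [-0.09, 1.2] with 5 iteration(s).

f(x) = x³ + x - 1
Initial interval: [-0.09, 1.2]

Iteration 1:
  c_1 = (-0.090000 + 1.200000)/2 = 0.555000
  f(c_1) = f(0.555000) = -0.274046
  f(a) × f(c) ≥ 0, new interval: [0.555000, 1.200000]
Iteration 2:
  c_2 = (0.555000 + 1.200000)/2 = 0.877500
  f(c_2) = f(0.877500) = 0.553180
  f(a) × f(c) < 0, new interval: [0.555000, 0.877500]
Iteration 3:
  c_3 = (0.555000 + 0.877500)/2 = 0.716250
  f(c_3) = f(0.716250) = 0.083696
  f(a) × f(c) < 0, new interval: [0.555000, 0.716250]
Iteration 4:
  c_4 = (0.555000 + 0.716250)/2 = 0.635625
  f(c_4) = f(0.635625) = -0.107570
  f(a) × f(c) ≥ 0, new interval: [0.635625, 0.716250]
Iteration 5:
  c_5 = (0.635625 + 0.716250)/2 = 0.675937
  f(c_5) = f(0.675937) = -0.015232
  f(a) × f(c) ≥ 0, new interval: [0.675937, 0.716250]

After 5 iteration(s), the approximation is c_5 = 0.675937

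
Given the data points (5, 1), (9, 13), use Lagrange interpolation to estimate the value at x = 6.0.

Lagrange interpolation formula:
P(x) = Σ yᵢ × Lᵢ(x)
where Lᵢ(x) = Π_{j≠i} (x - xⱼ)/(xᵢ - xⱼ)

L_0(6.0) = (6.0 - 9)/(5 - 9) = 0.750000
L_1(6.0) = (6.0 - 5)/(9 - 5) = 0.250000

P(6.0) = 1×L_0(6.0) + 13×L_1(6.0)
P(6.0) = 4.000000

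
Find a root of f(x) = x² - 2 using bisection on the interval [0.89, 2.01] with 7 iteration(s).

f(x) = x² - 2
Initial interval: [0.89, 2.01]

Iteration 1:
  c_1 = (0.890000 + 2.010000)/2 = 1.450000
  f(c_1) = f(1.450000) = 0.102500
  f(a) × f(c) < 0, new interval: [0.890000, 1.450000]
Iteration 2:
  c_2 = (0.890000 + 1.450000)/2 = 1.170000
  f(c_2) = f(1.170000) = -0.631100
  f(a) × f(c) ≥ 0, new interval: [1.170000, 1.450000]
Iteration 3:
  c_3 = (1.170000 + 1.450000)/2 = 1.310000
  f(c_3) = f(1.310000) = -0.283900
  f(a) × f(c) ≥ 0, new interval: [1.310000, 1.450000]
Iteration 4:
  c_4 = (1.310000 + 1.450000)/2 = 1.380000
  f(c_4) = f(1.380000) = -0.095600
  f(a) × f(c) ≥ 0, new interval: [1.380000, 1.450000]
Iteration 5:
  c_5 = (1.380000 + 1.450000)/2 = 1.415000
  f(c_5) = f(1.415000) = 0.002225
  f(a) × f(c) < 0, new interval: [1.380000, 1.415000]
Iteration 6:
  c_6 = (1.380000 + 1.415000)/2 = 1.397500
  f(c_6) = f(1.397500) = -0.046994
  f(a) × f(c) ≥ 0, new interval: [1.397500, 1.415000]
Iteration 7:
  c_7 = (1.397500 + 1.415000)/2 = 1.406250
  f(c_7) = f(1.406250) = -0.022461
  f(a) × f(c) ≥ 0, new interval: [1.406250, 1.415000]

After 7 iteration(s), the approximation is c_7 = 1.406250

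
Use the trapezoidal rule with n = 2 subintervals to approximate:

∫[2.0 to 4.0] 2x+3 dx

f(x) = 2x+3
a = 2.0, b = 4.0, n = 2
h = (b - a)/n = 1.000000

Trapezoidal rule: (h/2)[f(x₀) + 2f(x₁) + 2f(x₂) + ... + f(xₙ)]

x_0 = 2.0000, f(x_0) = 7.000000, coefficient = 1
x_1 = 3.0000, f(x_1) = 9.000000, coefficient = 2
x_2 = 4.0000, f(x_2) = 11.000000, coefficient = 1

I ≈ (1.000000/2) × 36.000000 = 18.000000
Exact value: 18.000000
Error: 0.000000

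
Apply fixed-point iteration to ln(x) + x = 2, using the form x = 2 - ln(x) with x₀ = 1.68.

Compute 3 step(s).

Equation: ln(x) + x = 2
Fixed-point form: x = 2 - ln(x)
x₀ = 1.68

x_1 = g(1.680000) = 1.481206
x_2 = g(1.481206) = 1.607143
x_3 = g(1.607143) = 1.525542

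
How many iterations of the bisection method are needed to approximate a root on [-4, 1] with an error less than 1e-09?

We need (b-a)/2^n ≤ 1e-09
(1 - (-4))/2^n ≤ 1e-09
5/2^n ≤ 1e-09
2^n ≥ 5000000000
n ≥ log₂(5000000000) = 32.22
n ≥ 33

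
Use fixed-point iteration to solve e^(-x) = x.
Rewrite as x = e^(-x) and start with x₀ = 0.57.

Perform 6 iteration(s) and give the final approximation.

Equation: e^(-x) = x
Fixed-point form: x = e^(-x)
x₀ = 0.57

x_1 = g(0.570000) = 0.565525
x_2 = g(0.565525) = 0.568062
x_3 = g(0.568062) = 0.566623
x_4 = g(0.566623) = 0.567439
x_5 = g(0.567439) = 0.566976
x_6 = g(0.566976) = 0.567238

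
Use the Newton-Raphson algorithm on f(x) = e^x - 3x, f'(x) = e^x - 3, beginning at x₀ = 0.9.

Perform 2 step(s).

f(x) = e^x - 3x
f'(x) = e^x - 3
x₀ = 0.9

Newton-Raphson formula: x_{n+1} = x_n - f(x_n)/f'(x_n)

Iteration 1:
  f(0.900000) = -0.240397
  f'(0.900000) = -0.540397
  x_1 = 0.900000 - (-0.240397)/(-0.540397) = 0.455148
Iteration 2:
  f(0.455148) = 0.210963
  f'(0.455148) = -1.423594
  x_2 = 0.455148 - 0.210963/(-1.423594) = 0.603338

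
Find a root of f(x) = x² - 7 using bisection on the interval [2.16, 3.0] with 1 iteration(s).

f(x) = x² - 7
Initial interval: [2.16, 3.0]

Iteration 1:
  c_1 = (2.160000 + 3.000000)/2 = 2.580000
  f(c_1) = f(2.580000) = -0.343600
  f(a) × f(c) ≥ 0, new interval: [2.580000, 3.000000]

After 1 iteration(s), the approximation is c_1 = 2.580000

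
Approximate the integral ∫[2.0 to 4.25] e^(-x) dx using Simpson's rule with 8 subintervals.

f(x) = e^(-x)
a = 2.0, b = 4.25, n = 8
h = (b - a)/n = 0.281250

Simpson's rule: (h/3)[f(x₀) + 4f(x₁) + 2f(x₂) + ... + f(xₙ)]

x_0 = 2.0000, f(x_0) = 0.135335, coefficient = 1
x_1 = 2.2812, f(x_1) = 0.102156, coefficient = 4
x_2 = 2.5625, f(x_2) = 0.077112, coefficient = 2
x_3 = 2.8438, f(x_3) = 0.058207, coefficient = 4
x_4 = 3.1250, f(x_4) = 0.043937, coefficient = 2
x_5 = 3.4062, f(x_5) = 0.033165, coefficient = 4
x_6 = 3.6875, f(x_6) = 0.025035, coefficient = 2
x_7 = 3.9688, f(x_7) = 0.018897, coefficient = 4
x_8 = 4.2500, f(x_8) = 0.014264, coefficient = 1

I ≈ (0.281250/3) × 1.291469 = 0.121075
Exact value: 0.121071
Error: 0.000004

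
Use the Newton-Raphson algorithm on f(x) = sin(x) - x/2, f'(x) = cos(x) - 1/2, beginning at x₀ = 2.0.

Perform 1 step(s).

f(x) = sin(x) - x/2
f'(x) = cos(x) - 1/2
x₀ = 2.0

Newton-Raphson formula: x_{n+1} = x_n - f(x_n)/f'(x_n)

Iteration 1:
  f(2.000000) = -0.090703
  f'(2.000000) = -0.916147
  x_1 = 2.000000 - (-0.090703)/(-0.916147) = 1.900996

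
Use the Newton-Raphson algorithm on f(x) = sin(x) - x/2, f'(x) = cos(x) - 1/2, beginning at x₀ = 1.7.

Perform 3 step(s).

f(x) = sin(x) - x/2
f'(x) = cos(x) - 1/2
x₀ = 1.7

Newton-Raphson formula: x_{n+1} = x_n - f(x_n)/f'(x_n)

Iteration 1:
  f(1.700000) = 0.141665
  f'(1.700000) = -0.628844
  x_1 = 1.700000 - 0.141665/(-0.628844) = 1.925278
Iteration 2:
  f(1.925278) = -0.024812
  f'(1.925278) = -0.847104
  x_2 = 1.925278 - (-0.024812)/(-0.847104) = 1.895987
Iteration 3:
  f(1.895987) = -0.000404
  f'(1.895987) = -0.819490
  x_3 = 1.895987 - (-0.000404)/(-0.819490) = 1.895494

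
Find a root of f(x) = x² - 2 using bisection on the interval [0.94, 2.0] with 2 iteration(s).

f(x) = x² - 2
Initial interval: [0.94, 2.0]

Iteration 1:
  c_1 = (0.940000 + 2.000000)/2 = 1.470000
  f(c_1) = f(1.470000) = 0.160900
  f(a) × f(c) < 0, new interval: [0.940000, 1.470000]
Iteration 2:
  c_2 = (0.940000 + 1.470000)/2 = 1.205000
  f(c_2) = f(1.205000) = -0.547975
  f(a) × f(c) ≥ 0, new interval: [1.205000, 1.470000]

After 2 iteration(s), the approximation is c_2 = 1.205000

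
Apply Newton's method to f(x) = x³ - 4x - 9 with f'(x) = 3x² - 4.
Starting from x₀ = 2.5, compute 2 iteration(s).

f(x) = x³ - 4x - 9
f'(x) = 3x² - 4
x₀ = 2.5

Newton-Raphson formula: x_{n+1} = x_n - f(x_n)/f'(x_n)

Iteration 1:
  f(2.500000) = -3.375000
  f'(2.500000) = 14.750000
  x_1 = 2.500000 - (-3.375000)/14.750000 = 2.728814
Iteration 2:
  f(2.728814) = 0.404647
  f'(2.728814) = 18.339270
  x_2 = 2.728814 - 0.404647/18.339270 = 2.706749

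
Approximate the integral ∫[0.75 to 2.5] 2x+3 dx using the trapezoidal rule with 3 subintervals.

f(x) = 2x+3
a = 0.75, b = 2.5, n = 3
h = (b - a)/n = 0.583333

Trapezoidal rule: (h/2)[f(x₀) + 2f(x₁) + 2f(x₂) + ... + f(xₙ)]

x_0 = 0.7500, f(x_0) = 4.500000, coefficient = 1
x_1 = 1.3333, f(x_1) = 5.666667, coefficient = 2
x_2 = 1.9167, f(x_2) = 6.833333, coefficient = 2
x_3 = 2.5000, f(x_3) = 8.000000, coefficient = 1

I ≈ (0.583333/2) × 37.500000 = 10.937500
Exact value: 10.937500
Error: 0.000000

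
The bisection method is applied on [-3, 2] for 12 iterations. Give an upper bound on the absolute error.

Bisection error bound: |error| ≤ (b-a)/2^n
|error| ≤ (2 - (-3))/2^12 = 5/2^12
|error| ≤ 0.0012207031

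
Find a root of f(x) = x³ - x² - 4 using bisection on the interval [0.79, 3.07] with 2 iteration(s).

f(x) = x³ - x² - 4
Initial interval: [0.79, 3.07]

Iteration 1:
  c_1 = (0.790000 + 3.070000)/2 = 1.930000
  f(c_1) = f(1.930000) = -0.535843
  f(a) × f(c) ≥ 0, new interval: [1.930000, 3.070000]
Iteration 2:
  c_2 = (1.930000 + 3.070000)/2 = 2.500000
  f(c_2) = f(2.500000) = 5.375000
  f(a) × f(c) < 0, new interval: [1.930000, 2.500000]

After 2 iteration(s), the approximation is c_2 = 2.500000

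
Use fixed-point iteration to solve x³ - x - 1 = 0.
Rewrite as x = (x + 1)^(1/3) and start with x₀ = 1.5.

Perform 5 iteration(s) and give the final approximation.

Equation: x³ - x - 1 = 0
Fixed-point form: x = (x + 1)^(1/3)
x₀ = 1.5

x_1 = g(1.500000) = 1.357209
x_2 = g(1.357209) = 1.330861
x_3 = g(1.330861) = 1.325884
x_4 = g(1.325884) = 1.324939
x_5 = g(1.324939) = 1.324760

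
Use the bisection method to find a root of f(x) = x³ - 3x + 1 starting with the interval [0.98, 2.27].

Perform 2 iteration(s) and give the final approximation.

f(x) = x³ - 3x + 1
Initial interval: [0.98, 2.27]

Iteration 1:
  c_1 = (0.980000 + 2.270000)/2 = 1.625000
  f(c_1) = f(1.625000) = 0.416016
  f(a) × f(c) < 0, new interval: [0.980000, 1.625000]
Iteration 2:
  c_2 = (0.980000 + 1.625000)/2 = 1.302500
  f(c_2) = f(1.302500) = -0.697801
  f(a) × f(c) ≥ 0, new interval: [1.302500, 1.625000]

After 2 iteration(s), the approximation is c_2 = 1.302500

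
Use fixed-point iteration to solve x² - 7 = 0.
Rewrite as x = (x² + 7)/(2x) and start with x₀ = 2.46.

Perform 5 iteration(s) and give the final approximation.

Equation: x² - 7 = 0
Fixed-point form: x = (x² + 7)/(2x)
x₀ = 2.46

x_1 = g(2.460000) = 2.652764
x_2 = g(2.652764) = 2.645761
x_3 = g(2.645761) = 2.645751
x_4 = g(2.645751) = 2.645751
x_5 = g(2.645751) = 2.645751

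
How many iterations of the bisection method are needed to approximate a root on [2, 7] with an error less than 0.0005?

We need (b-a)/2^n ≤ 0.0005
(7 - 2)/2^n ≤ 0.0005
5/2^n ≤ 0.0005
2^n ≥ 10000
n ≥ log₂(10000) = 13.29
n ≥ 14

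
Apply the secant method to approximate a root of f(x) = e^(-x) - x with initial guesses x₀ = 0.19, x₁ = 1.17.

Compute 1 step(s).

f(x) = e^(-x) - x
x₀ = 0.19, x₁ = 1.17

Secant formula: x_{n+1} = x_n - f(x_n)(x_n - x_{n-1})/(f(x_n) - f(x_{n-1}))

Iteration 1:
  f(0.190000) = 0.636959
  f(1.170000) = -0.859633
  x_2 = 1.170000 - (-0.859633)×(1.170000 - 0.190000)/(-0.859633 - 0.636959)
       = 0.607094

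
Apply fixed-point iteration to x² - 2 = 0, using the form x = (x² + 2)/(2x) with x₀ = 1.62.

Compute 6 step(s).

Equation: x² - 2 = 0
Fixed-point form: x = (x² + 2)/(2x)
x₀ = 1.62

x_1 = g(1.620000) = 1.427284
x_2 = g(1.427284) = 1.414273
x_3 = g(1.414273) = 1.414214
x_4 = g(1.414214) = 1.414214
x_5 = g(1.414214) = 1.414214
x_6 = g(1.414214) = 1.414214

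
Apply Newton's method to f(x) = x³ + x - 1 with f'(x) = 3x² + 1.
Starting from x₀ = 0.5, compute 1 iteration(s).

f(x) = x³ + x - 1
f'(x) = 3x² + 1
x₀ = 0.5

Newton-Raphson formula: x_{n+1} = x_n - f(x_n)/f'(x_n)

Iteration 1:
  f(0.500000) = -0.375000
  f'(0.500000) = 1.750000
  x_1 = 0.500000 - (-0.375000)/1.750000 = 0.714286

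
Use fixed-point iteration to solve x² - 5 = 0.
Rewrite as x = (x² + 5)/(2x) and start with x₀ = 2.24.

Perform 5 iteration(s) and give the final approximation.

Equation: x² - 5 = 0
Fixed-point form: x = (x² + 5)/(2x)
x₀ = 2.24

x_1 = g(2.240000) = 2.236071
x_2 = g(2.236071) = 2.236068
x_3 = g(2.236068) = 2.236068
x_4 = g(2.236068) = 2.236068
x_5 = g(2.236068) = 2.236068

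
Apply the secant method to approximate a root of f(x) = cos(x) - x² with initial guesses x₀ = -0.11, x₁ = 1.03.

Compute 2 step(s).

f(x) = cos(x) - x²
x₀ = -0.11, x₁ = 1.03

Secant formula: x_{n+1} = x_n - f(x_n)(x_n - x_{n-1})/(f(x_n) - f(x_{n-1}))

Iteration 1:
  f(-0.110000) = 0.981856
  f(1.030000) = -0.546081
  x_2 = 1.030000 - (-0.546081)×(1.030000 - (-0.110000))/(-0.546081 - 0.981856)
       = 0.622567
Iteration 2:
  f(1.030000) = -0.546081
  f(0.622567) = 0.424795
  x_3 = 0.622567 - 0.424795×(0.622567 - 1.030000)/(0.424795 - (-0.546081))
       = 0.800834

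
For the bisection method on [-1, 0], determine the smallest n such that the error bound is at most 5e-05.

We need (b-a)/2^n ≤ 5e-05
(0 - (-1))/2^n ≤ 5e-05
1/2^n ≤ 5e-05
2^n ≥ 20000
n ≥ log₂(20000) = 14.29
n ≥ 15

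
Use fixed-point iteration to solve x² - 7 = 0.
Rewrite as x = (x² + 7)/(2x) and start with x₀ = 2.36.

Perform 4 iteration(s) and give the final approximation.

Equation: x² - 7 = 0
Fixed-point form: x = (x² + 7)/(2x)
x₀ = 2.36

x_1 = g(2.360000) = 2.663051
x_2 = g(2.663051) = 2.645808
x_3 = g(2.645808) = 2.645751
x_4 = g(2.645751) = 2.645751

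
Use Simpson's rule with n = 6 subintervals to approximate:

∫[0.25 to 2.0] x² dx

f(x) = x²
a = 0.25, b = 2.0, n = 6
h = (b - a)/n = 0.291667

Simpson's rule: (h/3)[f(x₀) + 4f(x₁) + 2f(x₂) + ... + f(xₙ)]

x_0 = 0.2500, f(x_0) = 0.062500, coefficient = 1
x_1 = 0.5417, f(x_1) = 0.293403, coefficient = 4
x_2 = 0.8333, f(x_2) = 0.694444, coefficient = 2
x_3 = 1.1250, f(x_3) = 1.265625, coefficient = 4
x_4 = 1.4167, f(x_4) = 2.006944, coefficient = 2
x_5 = 1.7083, f(x_5) = 2.918403, coefficient = 4
x_6 = 2.0000, f(x_6) = 4.000000, coefficient = 1

I ≈ (0.291667/3) × 27.375000 = 2.661458
Exact value: 2.661458
Error: 0.000000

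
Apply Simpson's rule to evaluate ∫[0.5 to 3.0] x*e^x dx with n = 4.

f(x) = x*e^x
a = 0.5, b = 3.0, n = 4
h = (b - a)/n = 0.625000

Simpson's rule: (h/3)[f(x₀) + 4f(x₁) + 2f(x₂) + ... + f(xₙ)]

x_0 = 0.5000, f(x_0) = 0.824361, coefficient = 1
x_1 = 1.1250, f(x_1) = 3.465244, coefficient = 4
x_2 = 1.7500, f(x_2) = 10.070555, coefficient = 2
x_3 = 2.3750, f(x_3) = 25.533656, coefficient = 4
x_4 = 3.0000, f(x_4) = 60.256611, coefficient = 1

I ≈ (0.625000/3) × 197.217682 = 41.087017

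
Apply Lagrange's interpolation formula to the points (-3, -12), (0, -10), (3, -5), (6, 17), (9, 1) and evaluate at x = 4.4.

Lagrange interpolation formula:
P(x) = Σ yᵢ × Lᵢ(x)
where Lᵢ(x) = Π_{j≠i} (x - xⱼ)/(xᵢ - xⱼ)

L_0(4.4) = (4.4 - 0)/(-3 - 0) × (4.4 - 3)/(-3 - 3) × (4.4 - 6)/(-3 - 6) × (4.4 - 9)/(-3 - 9) = 0.023322
L_1(4.4) = (4.4 - (-3))/(0 - (-3)) × (4.4 - 3)/(0 - 3) × (4.4 - 6)/(0 - 6) × (4.4 - 9)/(0 - 9) = -0.156892
L_2(4.4) = (4.4 - (-3))/(3 - (-3)) × (4.4 - 0)/(3 - 0) × (4.4 - 6)/(3 - 6) × (4.4 - 9)/(3 - 9) = 0.739635
L_3(4.4) = (4.4 - (-3))/(6 - (-3)) × (4.4 - 0)/(6 - 0) × (4.4 - 3)/(6 - 3) × (4.4 - 9)/(6 - 9) = 0.431453
L_4(4.4) = (4.4 - (-3))/(9 - (-3)) × (4.4 - 0)/(9 - 0) × (4.4 - 3)/(9 - 3) × (4.4 - 6)/(9 - 6) = -0.037518

P(4.4) = (-12)×L_0(4.4) + (-10)×L_1(4.4) + (-5)×L_2(4.4) + 17×L_3(4.4) + 1×L_4(4.4)
P(4.4) = 4.888079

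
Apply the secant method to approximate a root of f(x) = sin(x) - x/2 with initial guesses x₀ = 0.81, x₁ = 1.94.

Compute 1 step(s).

f(x) = sin(x) - x/2
x₀ = 0.81, x₁ = 1.94

Secant formula: x_{n+1} = x_n - f(x_n)(x_n - x_{n-1})/(f(x_n) - f(x_{n-1}))

Iteration 1:
  f(0.810000) = 0.319287
  f(1.940000) = -0.037385
  x_2 = 1.940000 - (-0.037385)×(1.940000 - 0.810000)/(-0.037385 - 0.319287)
       = 1.821558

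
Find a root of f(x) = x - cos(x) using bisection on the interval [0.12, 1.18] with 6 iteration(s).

f(x) = x - cos(x)
Initial interval: [0.12, 1.18]

Iteration 1:
  c_1 = (0.120000 + 1.180000)/2 = 0.650000
  f(c_1) = f(0.650000) = -0.146084
  f(a) × f(c) ≥ 0, new interval: [0.650000, 1.180000]
Iteration 2:
  c_2 = (0.650000 + 1.180000)/2 = 0.915000
  f(c_2) = f(0.915000) = 0.305209
  f(a) × f(c) < 0, new interval: [0.650000, 0.915000]
Iteration 3:
  c_3 = (0.650000 + 0.915000)/2 = 0.782500
  f(c_3) = f(0.782500) = 0.073347
  f(a) × f(c) < 0, new interval: [0.650000, 0.782500]
Iteration 4:
  c_4 = (0.650000 + 0.782500)/2 = 0.716250
  f(c_4) = f(0.716250) = -0.038023
  f(a) × f(c) ≥ 0, new interval: [0.716250, 0.782500]
Iteration 5:
  c_5 = (0.716250 + 0.782500)/2 = 0.749375
  f(c_5) = f(0.749375) = 0.017260
  f(a) × f(c) < 0, new interval: [0.716250, 0.749375]
Iteration 6:
  c_6 = (0.716250 + 0.749375)/2 = 0.732812
  f(c_6) = f(0.732812) = -0.010483
  f(a) × f(c) ≥ 0, new interval: [0.732812, 0.749375]

After 6 iteration(s), the approximation is c_6 = 0.732812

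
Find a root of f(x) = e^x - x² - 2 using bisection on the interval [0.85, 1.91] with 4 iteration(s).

f(x) = e^x - x² - 2
Initial interval: [0.85, 1.91]

Iteration 1:
  c_1 = (0.850000 + 1.910000)/2 = 1.380000
  f(c_1) = f(1.380000) = 0.070502
  f(a) × f(c) < 0, new interval: [0.850000, 1.380000]
Iteration 2:
  c_2 = (0.850000 + 1.380000)/2 = 1.115000
  f(c_2) = f(1.115000) = -0.193657
  f(a) × f(c) ≥ 0, new interval: [1.115000, 1.380000]
Iteration 3:
  c_3 = (1.115000 + 1.380000)/2 = 1.247500
  f(c_3) = f(1.247500) = -0.074628
  f(a) × f(c) ≥ 0, new interval: [1.247500, 1.380000]
Iteration 4:
  c_4 = (1.247500 + 1.380000)/2 = 1.313750
  f(c_4) = f(1.313750) = -0.005841
  f(a) × f(c) ≥ 0, new interval: [1.313750, 1.380000]

After 4 iteration(s), the approximation is c_4 = 1.313750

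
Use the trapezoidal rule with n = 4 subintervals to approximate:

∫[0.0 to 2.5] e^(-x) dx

f(x) = e^(-x)
a = 0.0, b = 2.5, n = 4
h = (b - a)/n = 0.625000

Trapezoidal rule: (h/2)[f(x₀) + 2f(x₁) + 2f(x₂) + ... + f(xₙ)]

x_0 = 0.0000, f(x_0) = 1.000000, coefficient = 1
x_1 = 0.6250, f(x_1) = 0.535261, coefficient = 2
x_2 = 1.2500, f(x_2) = 0.286505, coefficient = 2
x_3 = 1.8750, f(x_3) = 0.153355, coefficient = 2
x_4 = 2.5000, f(x_4) = 0.082085, coefficient = 1

I ≈ (0.625000/2) × 3.032327 = 0.947602
Exact value: 0.917915
Error: 0.029687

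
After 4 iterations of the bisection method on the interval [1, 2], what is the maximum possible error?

Bisection error bound: |error| ≤ (b-a)/2^n
|error| ≤ (2 - 1)/2^4 = 1/2^4
|error| ≤ 0.0625000000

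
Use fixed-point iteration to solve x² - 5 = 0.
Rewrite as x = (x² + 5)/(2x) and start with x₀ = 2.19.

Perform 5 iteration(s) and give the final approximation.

Equation: x² - 5 = 0
Fixed-point form: x = (x² + 5)/(2x)
x₀ = 2.19

x_1 = g(2.190000) = 2.236553
x_2 = g(2.236553) = 2.236068
x_3 = g(2.236068) = 2.236068
x_4 = g(2.236068) = 2.236068
x_5 = g(2.236068) = 2.236068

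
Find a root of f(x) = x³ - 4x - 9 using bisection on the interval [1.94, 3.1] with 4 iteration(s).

f(x) = x³ - 4x - 9
Initial interval: [1.94, 3.1]

Iteration 1:
  c_1 = (1.940000 + 3.100000)/2 = 2.520000
  f(c_1) = f(2.520000) = -3.076992
  f(a) × f(c) ≥ 0, new interval: [2.520000, 3.100000]
Iteration 2:
  c_2 = (2.520000 + 3.100000)/2 = 2.810000
  f(c_2) = f(2.810000) = 1.948041
  f(a) × f(c) < 0, new interval: [2.520000, 2.810000]
Iteration 3:
  c_3 = (2.520000 + 2.810000)/2 = 2.665000
  f(c_3) = f(2.665000) = -0.732570
  f(a) × f(c) ≥ 0, new interval: [2.665000, 2.810000]
Iteration 4:
  c_4 = (2.665000 + 2.810000)/2 = 2.737500
  f(c_4) = f(2.737500) = 0.564568
  f(a) × f(c) < 0, new interval: [2.665000, 2.737500]

After 4 iteration(s), the approximation is c_4 = 2.737500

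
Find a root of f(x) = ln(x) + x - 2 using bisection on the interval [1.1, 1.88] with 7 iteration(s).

f(x) = ln(x) + x - 2
Initial interval: [1.1, 1.88]

Iteration 1:
  c_1 = (1.100000 + 1.880000)/2 = 1.490000
  f(c_1) = f(1.490000) = -0.111224
  f(a) × f(c) ≥ 0, new interval: [1.490000, 1.880000]
Iteration 2:
  c_2 = (1.490000 + 1.880000)/2 = 1.685000
  f(c_2) = f(1.685000) = 0.206766
  f(a) × f(c) < 0, new interval: [1.490000, 1.685000]
Iteration 3:
  c_3 = (1.490000 + 1.685000)/2 = 1.587500
  f(c_3) = f(1.587500) = 0.049660
  f(a) × f(c) < 0, new interval: [1.490000, 1.587500]
Iteration 4:
  c_4 = (1.490000 + 1.587500)/2 = 1.538750
  f(c_4) = f(1.538750) = -0.030280
  f(a) × f(c) ≥ 0, new interval: [1.538750, 1.587500]
Iteration 5:
  c_5 = (1.538750 + 1.587500)/2 = 1.563125
  f(c_5) = f(1.563125) = 0.009812
  f(a) × f(c) < 0, new interval: [1.538750, 1.563125]
Iteration 6:
  c_6 = (1.538750 + 1.563125)/2 = 1.550937
  f(c_6) = f(1.550937) = -0.010203
  f(a) × f(c) ≥ 0, new interval: [1.550937, 1.563125]
Iteration 7:
  c_7 = (1.550937 + 1.563125)/2 = 1.557031
  f(c_7) = f(1.557031) = -0.000188
  f(a) × f(c) ≥ 0, new interval: [1.557031, 1.563125]

After 7 iteration(s), the approximation is c_7 = 1.557031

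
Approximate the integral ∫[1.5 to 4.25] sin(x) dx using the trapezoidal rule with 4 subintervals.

f(x) = sin(x)
a = 1.5, b = 4.25, n = 4
h = (b - a)/n = 0.687500

Trapezoidal rule: (h/2)[f(x₀) + 2f(x₁) + 2f(x₂) + ... + f(xₙ)]

x_0 = 1.5000, f(x_0) = 0.997495, coefficient = 1
x_1 = 2.1875, f(x_1) = 0.815789, coefficient = 2
x_2 = 2.8750, f(x_2) = 0.263446, coefficient = 2
x_3 = 3.5625, f(x_3) = -0.408589, coefficient = 2
x_4 = 4.2500, f(x_4) = -0.894989, coefficient = 1

I ≈ (0.687500/2) × 1.443799 = 0.496306
Exact value: 0.516825
Error: 0.020519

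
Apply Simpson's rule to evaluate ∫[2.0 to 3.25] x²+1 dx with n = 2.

f(x) = x²+1
a = 2.0, b = 3.25, n = 2
h = (b - a)/n = 0.625000

Simpson's rule: (h/3)[f(x₀) + 4f(x₁) + 2f(x₂) + ... + f(xₙ)]

x_0 = 2.0000, f(x_0) = 5.000000, coefficient = 1
x_1 = 2.6250, f(x_1) = 7.890625, coefficient = 4
x_2 = 3.2500, f(x_2) = 11.562500, coefficient = 1

I ≈ (0.625000/3) × 48.125000 = 10.026042
Exact value: 10.026042
Error: 0.000000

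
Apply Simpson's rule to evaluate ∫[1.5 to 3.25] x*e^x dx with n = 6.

f(x) = x*e^x
a = 1.5, b = 3.25, n = 6
h = (b - a)/n = 0.291667

Simpson's rule: (h/3)[f(x₀) + 4f(x₁) + 2f(x₂) + ... + f(xₙ)]

x_0 = 1.5000, f(x_0) = 6.722534, coefficient = 1
x_1 = 1.7917, f(x_1) = 10.749002, coefficient = 4
x_2 = 2.0833, f(x_2) = 16.731656, coefficient = 2
x_3 = 2.3750, f(x_3) = 25.533656, coefficient = 4
x_4 = 2.6667, f(x_4) = 38.378443, coefficient = 2
x_5 = 2.9583, f(x_5) = 56.994763, coefficient = 4
x_6 = 3.2500, f(x_6) = 83.818605, coefficient = 1

I ≈ (0.291667/3) × 573.871022 = 55.793016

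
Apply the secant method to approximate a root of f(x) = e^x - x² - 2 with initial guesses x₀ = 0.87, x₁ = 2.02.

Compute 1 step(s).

f(x) = e^x - x² - 2
x₀ = 0.87, x₁ = 2.02

Secant formula: x_{n+1} = x_n - f(x_n)(x_n - x_{n-1})/(f(x_n) - f(x_{n-1}))

Iteration 1:
  f(0.870000) = -0.369989
  f(2.020000) = 1.457925
  x_2 = 2.020000 - 1.457925×(2.020000 - 0.870000)/(1.457925 - (-0.369989))
       = 1.102772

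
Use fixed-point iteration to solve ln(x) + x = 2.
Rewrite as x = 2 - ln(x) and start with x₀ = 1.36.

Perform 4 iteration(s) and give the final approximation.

Equation: ln(x) + x = 2
Fixed-point form: x = 2 - ln(x)
x₀ = 1.36

x_1 = g(1.360000) = 1.692515
x_2 = g(1.692515) = 1.473784
x_3 = g(1.473784) = 1.612167
x_4 = g(1.612167) = 1.522421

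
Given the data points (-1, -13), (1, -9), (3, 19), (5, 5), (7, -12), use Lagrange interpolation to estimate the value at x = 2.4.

Lagrange interpolation formula:
P(x) = Σ yᵢ × Lᵢ(x)
where Lᵢ(x) = Π_{j≠i} (x - xⱼ)/(xᵢ - xⱼ)

L_0(2.4) = (2.4 - 1)/(-1 - 1) × (2.4 - 3)/(-1 - 3) × (2.4 - 5)/(-1 - 5) × (2.4 - 7)/(-1 - 7) = -0.026163
L_1(2.4) = (2.4 - (-1))/(1 - (-1)) × (2.4 - 3)/(1 - 3) × (2.4 - 5)/(1 - 5) × (2.4 - 7)/(1 - 7) = 0.254150
L_2(2.4) = (2.4 - (-1))/(3 - (-1)) × (2.4 - 1)/(3 - 1) × (2.4 - 5)/(3 - 5) × (2.4 - 7)/(3 - 7) = 0.889525
L_3(2.4) = (2.4 - (-1))/(5 - (-1)) × (2.4 - 1)/(5 - 1) × (2.4 - 3)/(5 - 3) × (2.4 - 7)/(5 - 7) = -0.136850
L_4(2.4) = (2.4 - (-1))/(7 - (-1)) × (2.4 - 1)/(7 - 1) × (2.4 - 3)/(7 - 3) × (2.4 - 5)/(7 - 5) = 0.019338

P(2.4) = (-13)×L_0(2.4) + (-9)×L_1(2.4) + 19×L_2(2.4) + 5×L_3(2.4) + (-12)×L_4(2.4)
P(2.4) = 14.037437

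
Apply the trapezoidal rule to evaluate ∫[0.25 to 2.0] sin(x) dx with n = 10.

f(x) = sin(x)
a = 0.25, b = 2.0, n = 10
h = (b - a)/n = 0.175000

Trapezoidal rule: (h/2)[f(x₀) + 2f(x₁) + 2f(x₂) + ... + f(xₙ)]

x_0 = 0.2500, f(x_0) = 0.247404, coefficient = 1
x_1 = 0.4250, f(x_1) = 0.412321, coefficient = 2
x_2 = 0.6000, f(x_2) = 0.564642, coefficient = 2
x_3 = 0.7750, f(x_3) = 0.699716, coefficient = 2
x_4 = 0.9500, f(x_4) = 0.813416, coefficient = 2
x_5 = 1.1250, f(x_5) = 0.902268, coefficient = 2
x_6 = 1.3000, f(x_6) = 0.963558, coefficient = 2
x_7 = 1.4750, f(x_7) = 0.995415, coefficient = 2
x_8 = 1.6500, f(x_8) = 0.996865, coefficient = 2
x_9 = 1.8250, f(x_9) = 0.967864, coefficient = 2
x_10 = 2.0000, f(x_10) = 0.909297, coefficient = 1

I ≈ (0.175000/2) × 15.788830 = 1.381523
Exact value: 1.385059
Error: 0.003537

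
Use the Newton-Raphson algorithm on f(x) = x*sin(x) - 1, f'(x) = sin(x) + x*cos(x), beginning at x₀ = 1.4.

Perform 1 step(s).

f(x) = x*sin(x) - 1
f'(x) = sin(x) + x*cos(x)
x₀ = 1.4

Newton-Raphson formula: x_{n+1} = x_n - f(x_n)/f'(x_n)

Iteration 1:
  f(1.400000) = 0.379630
  f'(1.400000) = 1.223404
  x_1 = 1.400000 - 0.379630/1.223404 = 1.089694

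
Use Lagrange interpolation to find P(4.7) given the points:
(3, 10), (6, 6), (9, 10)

Lagrange interpolation formula:
P(x) = Σ yᵢ × Lᵢ(x)
where Lᵢ(x) = Π_{j≠i} (x - xⱼ)/(xᵢ - xⱼ)

L_0(4.7) = (4.7 - 6)/(3 - 6) × (4.7 - 9)/(3 - 9) = 0.310556
L_1(4.7) = (4.7 - 3)/(6 - 3) × (4.7 - 9)/(6 - 9) = 0.812222
L_2(4.7) = (4.7 - 3)/(9 - 3) × (4.7 - 6)/(9 - 6) = -0.122778

P(4.7) = 10×L_0(4.7) + 6×L_1(4.7) + 10×L_2(4.7)
P(4.7) = 6.751111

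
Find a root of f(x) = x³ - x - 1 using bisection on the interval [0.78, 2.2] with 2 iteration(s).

f(x) = x³ - x - 1
Initial interval: [0.78, 2.2]

Iteration 1:
  c_1 = (0.780000 + 2.200000)/2 = 1.490000
  f(c_1) = f(1.490000) = 0.817949
  f(a) × f(c) < 0, new interval: [0.780000, 1.490000]
Iteration 2:
  c_2 = (0.780000 + 1.490000)/2 = 1.135000
  f(c_2) = f(1.135000) = -0.672865
  f(a) × f(c) ≥ 0, new interval: [1.135000, 1.490000]

After 2 iteration(s), the approximation is c_2 = 1.135000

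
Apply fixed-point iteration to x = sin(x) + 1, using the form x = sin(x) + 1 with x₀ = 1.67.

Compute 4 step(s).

Equation: x = sin(x) + 1
Fixed-point form: x = sin(x) + 1
x₀ = 1.67

x_1 = g(1.670000) = 1.995083
x_2 = g(1.995083) = 1.911332
x_3 = g(1.911332) = 1.942576
x_4 = g(1.942576) = 1.931682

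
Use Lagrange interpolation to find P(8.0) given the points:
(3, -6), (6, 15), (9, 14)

Lagrange interpolation formula:
P(x) = Σ yᵢ × Lᵢ(x)
where Lᵢ(x) = Π_{j≠i} (x - xⱼ)/(xᵢ - xⱼ)

L_0(8.0) = (8.0 - 6)/(3 - 6) × (8.0 - 9)/(3 - 9) = -0.111111
L_1(8.0) = (8.0 - 3)/(6 - 3) × (8.0 - 9)/(6 - 9) = 0.555556
L_2(8.0) = (8.0 - 3)/(9 - 3) × (8.0 - 6)/(9 - 6) = 0.555556

P(8.0) = (-6)×L_0(8.0) + 15×L_1(8.0) + 14×L_2(8.0)
P(8.0) = 16.777778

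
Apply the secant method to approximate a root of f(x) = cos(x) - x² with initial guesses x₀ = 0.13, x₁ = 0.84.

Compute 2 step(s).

f(x) = cos(x) - x²
x₀ = 0.13, x₁ = 0.84

Secant formula: x_{n+1} = x_n - f(x_n)(x_n - x_{n-1})/(f(x_n) - f(x_{n-1}))

Iteration 1:
  f(0.130000) = 0.974662
  f(0.840000) = -0.038137
  x_2 = 0.840000 - (-0.038137)×(0.840000 - 0.130000)/(-0.038137 - 0.974662)
       = 0.813265
Iteration 2:
  f(0.840000) = -0.038137
  f(0.813265) = 0.025730
  x_3 = 0.813265 - 0.025730×(0.813265 - 0.840000)/(0.025730 - (-0.038137))
       = 0.824036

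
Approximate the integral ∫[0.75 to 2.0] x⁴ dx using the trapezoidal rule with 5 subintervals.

f(x) = x⁴
a = 0.75, b = 2.0, n = 5
h = (b - a)/n = 0.250000

Trapezoidal rule: (h/2)[f(x₀) + 2f(x₁) + 2f(x₂) + ... + f(xₙ)]

x_0 = 0.7500, f(x_0) = 0.316406, coefficient = 1
x_1 = 1.0000, f(x_1) = 1.000000, coefficient = 2
x_2 = 1.2500, f(x_2) = 2.441406, coefficient = 2
x_3 = 1.5000, f(x_3) = 5.062500, coefficient = 2
x_4 = 1.7500, f(x_4) = 9.378906, coefficient = 2
x_5 = 2.0000, f(x_5) = 16.000000, coefficient = 1

I ≈ (0.250000/2) × 52.082031 = 6.510254
Exact value: 6.352539
Error: 0.157715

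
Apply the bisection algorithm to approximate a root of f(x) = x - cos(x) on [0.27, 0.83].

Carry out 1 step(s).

f(x) = x - cos(x)
Initial interval: [0.27, 0.83]

Iteration 1:
  c_1 = (0.270000 + 0.830000)/2 = 0.550000
  f(c_1) = f(0.550000) = -0.302525
  f(a) × f(c) ≥ 0, new interval: [0.550000, 0.830000]

After 1 iteration(s), the approximation is c_1 = 0.550000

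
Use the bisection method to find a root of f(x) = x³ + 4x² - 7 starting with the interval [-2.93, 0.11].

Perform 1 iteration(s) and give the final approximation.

f(x) = x³ + 4x² - 7
Initial interval: [-2.93, 0.11]

Iteration 1:
  c_1 = (-2.930000 + 0.110000)/2 = -1.410000
  f(c_1) = f(-1.410000) = -1.850821
  f(a) × f(c) < 0, new interval: [-2.930000, -1.410000]

After 1 iteration(s), the approximation is c_1 = -1.410000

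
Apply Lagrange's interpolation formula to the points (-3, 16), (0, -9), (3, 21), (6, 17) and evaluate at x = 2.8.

Lagrange interpolation formula:
P(x) = Σ yᵢ × Lᵢ(x)
where Lᵢ(x) = Π_{j≠i} (x - xⱼ)/(xᵢ - xⱼ)

L_0(2.8) = (2.8 - 0)/(-3 - 0) × (2.8 - 3)/(-3 - 3) × (2.8 - 6)/(-3 - 6) = -0.011062
L_1(2.8) = (2.8 - (-3))/(0 - (-3)) × (2.8 - 3)/(0 - 3) × (2.8 - 6)/(0 - 6) = 0.068741
L_2(2.8) = (2.8 - (-3))/(3 - (-3)) × (2.8 - 0)/(3 - 0) × (2.8 - 6)/(3 - 6) = 0.962370
L_3(2.8) = (2.8 - (-3))/(6 - (-3)) × (2.8 - 0)/(6 - 0) × (2.8 - 3)/(6 - 3) = -0.020049

P(2.8) = 16×L_0(2.8) + (-9)×L_1(2.8) + 21×L_2(2.8) + 17×L_3(2.8)
P(2.8) = 19.073284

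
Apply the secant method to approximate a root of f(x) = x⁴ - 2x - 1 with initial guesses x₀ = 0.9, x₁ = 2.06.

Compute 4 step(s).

f(x) = x⁴ - 2x - 1
x₀ = 0.9, x₁ = 2.06

Secant formula: x_{n+1} = x_n - f(x_n)(x_n - x_{n-1})/(f(x_n) - f(x_{n-1}))

Iteration 1:
  f(0.900000) = -2.143900
  f(2.060000) = 12.888141
  x_2 = 2.060000 - 12.888141×(2.060000 - 0.900000)/(12.888141 - (-2.143900))
       = 1.065442
Iteration 2:
  f(2.060000) = 12.888141
  f(1.065442) = -1.842282
  x_3 = 1.065442 - (-1.842282)×(1.065442 - 2.060000)/(-1.842282 - 12.888141)
       = 1.189827
Iteration 3:
  f(1.065442) = -1.842282
  f(1.189827) = -1.375479
  x_4 = 1.189827 - (-1.375479)×(1.189827 - 1.065442)/(-1.375479 - (-1.842282))
       = 1.556342
Iteration 4:
  f(1.189827) = -1.375479
  f(1.556342) = 1.754368
  x_5 = 1.556342 - 1.754368×(1.556342 - 1.189827)/(1.754368 - (-1.375479))
       = 1.350900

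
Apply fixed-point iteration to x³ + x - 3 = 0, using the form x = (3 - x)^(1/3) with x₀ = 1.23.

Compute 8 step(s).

Equation: x³ + x - 3 = 0
Fixed-point form: x = (3 - x)^(1/3)
x₀ = 1.23

x_1 = g(1.230000) = 1.209645
x_2 = g(1.209645) = 1.214264
x_3 = g(1.214264) = 1.213219
x_4 = g(1.213219) = 1.213455
x_5 = g(1.213455) = 1.213402
x_6 = g(1.213402) = 1.213414
x_7 = g(1.213414) = 1.213411
x_8 = g(1.213411) = 1.213412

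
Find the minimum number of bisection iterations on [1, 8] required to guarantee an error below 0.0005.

We need (b-a)/2^n ≤ 0.0005
(8 - 1)/2^n ≤ 0.0005
7/2^n ≤ 0.0005
2^n ≥ 14000
n ≥ log₂(14000) = 13.77
n ≥ 14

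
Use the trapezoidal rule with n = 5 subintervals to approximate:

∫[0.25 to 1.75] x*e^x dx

f(x) = x*e^x
a = 0.25, b = 1.75, n = 5
h = (b - a)/n = 0.300000

Trapezoidal rule: (h/2)[f(x₀) + 2f(x₁) + 2f(x₂) + ... + f(xₙ)]

x_0 = 0.2500, f(x_0) = 0.321006, coefficient = 1
x_1 = 0.5500, f(x_1) = 0.953289, coefficient = 2
x_2 = 0.8500, f(x_2) = 1.988700, coefficient = 2
x_3 = 1.1500, f(x_3) = 3.631922, coefficient = 2
x_4 = 1.4500, f(x_4) = 6.181516, coefficient = 2
x_5 = 1.7500, f(x_5) = 10.070555, coefficient = 1

I ≈ (0.300000/2) × 35.902415 = 5.385362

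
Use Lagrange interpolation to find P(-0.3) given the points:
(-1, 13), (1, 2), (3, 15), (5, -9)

Lagrange interpolation formula:
P(x) = Σ yᵢ × Lᵢ(x)
where Lᵢ(x) = Π_{j≠i} (x - xⱼ)/(xᵢ - xⱼ)

L_0(-0.3) = (-0.3 - 1)/(-1 - 1) × (-0.3 - 3)/(-1 - 3) × (-0.3 - 5)/(-1 - 5) = 0.473687
L_1(-0.3) = (-0.3 - (-1))/(1 - (-1)) × (-0.3 - 3)/(1 - 3) × (-0.3 - 5)/(1 - 5) = 0.765187
L_2(-0.3) = (-0.3 - (-1))/(3 - (-1)) × (-0.3 - 1)/(3 - 1) × (-0.3 - 5)/(3 - 5) = -0.301437
L_3(-0.3) = (-0.3 - (-1))/(5 - (-1)) × (-0.3 - 1)/(5 - 1) × (-0.3 - 3)/(5 - 3) = 0.062562

P(-0.3) = 13×L_0(-0.3) + 2×L_1(-0.3) + 15×L_2(-0.3) + (-9)×L_3(-0.3)
P(-0.3) = 2.603687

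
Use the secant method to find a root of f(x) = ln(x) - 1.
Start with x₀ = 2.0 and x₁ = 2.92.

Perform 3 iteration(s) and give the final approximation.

f(x) = ln(x) - 1
x₀ = 2.0, x₁ = 2.92

Secant formula: x_{n+1} = x_n - f(x_n)(x_n - x_{n-1})/(f(x_n) - f(x_{n-1}))

Iteration 1:
  f(2.000000) = -0.306853
  f(2.920000) = 0.071584
  x_2 = 2.920000 - 0.071584×(2.920000 - 2.000000)/(0.071584 - (-0.306853))
       = 2.745976
Iteration 2:
  f(2.920000) = 0.071584
  f(2.745976) = 0.010137
  x_3 = 2.745976 - 0.010137×(2.745976 - 2.920000)/(0.010137 - 0.071584)
       = 2.717268
Iteration 3:
  f(2.745976) = 0.010137
  f(2.717268) = -0.000373
  x_4 = 2.717268 - (-0.000373)×(2.717268 - 2.745976)/(-0.000373 - 0.010137)
       = 2.718287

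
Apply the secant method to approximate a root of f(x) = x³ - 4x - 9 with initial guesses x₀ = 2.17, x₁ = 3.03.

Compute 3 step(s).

f(x) = x³ - 4x - 9
x₀ = 2.17, x₁ = 3.03

Secant formula: x_{n+1} = x_n - f(x_n)(x_n - x_{n-1})/(f(x_n) - f(x_{n-1}))

Iteration 1:
  f(2.170000) = -7.461687
  f(3.030000) = 6.698127
  x_2 = 3.030000 - 6.698127×(3.030000 - 2.170000)/(6.698127 - (-7.461687))
       = 2.623188
Iteration 2:
  f(3.030000) = 6.698127
  f(2.623188) = -1.442301
  x_3 = 2.623188 - (-1.442301)×(2.623188 - 3.030000)/(-1.442301 - 6.698127)
       = 2.695266
Iteration 3:
  f(2.623188) = -1.442301
  f(2.695266) = -0.201423
  x_4 = 2.695266 - (-0.201423)×(2.695266 - 2.623188)/(-0.201423 - (-1.442301))
       = 2.706965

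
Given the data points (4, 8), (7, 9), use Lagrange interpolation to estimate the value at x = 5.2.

Lagrange interpolation formula:
P(x) = Σ yᵢ × Lᵢ(x)
where Lᵢ(x) = Π_{j≠i} (x - xⱼ)/(xᵢ - xⱼ)

L_0(5.2) = (5.2 - 7)/(4 - 7) = 0.600000
L_1(5.2) = (5.2 - 4)/(7 - 4) = 0.400000

P(5.2) = 8×L_0(5.2) + 9×L_1(5.2)
P(5.2) = 8.400000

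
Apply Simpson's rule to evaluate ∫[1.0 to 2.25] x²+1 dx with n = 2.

f(x) = x²+1
a = 1.0, b = 2.25, n = 2
h = (b - a)/n = 0.625000

Simpson's rule: (h/3)[f(x₀) + 4f(x₁) + 2f(x₂) + ... + f(xₙ)]

x_0 = 1.0000, f(x_0) = 2.000000, coefficient = 1
x_1 = 1.6250, f(x_1) = 3.640625, coefficient = 4
x_2 = 2.2500, f(x_2) = 6.062500, coefficient = 1

I ≈ (0.625000/3) × 22.625000 = 4.713542
Exact value: 4.713542
Error: 0.000000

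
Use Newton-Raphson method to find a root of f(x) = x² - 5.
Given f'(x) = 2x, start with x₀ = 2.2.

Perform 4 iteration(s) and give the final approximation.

f(x) = x² - 5
f'(x) = 2x
x₀ = 2.2

Newton-Raphson formula: x_{n+1} = x_n - f(x_n)/f'(x_n)

Iteration 1:
  f(2.200000) = -0.160000
  f'(2.200000) = 4.400000
  x_1 = 2.200000 - (-0.160000)/4.400000 = 2.236364
Iteration 2:
  f(2.236364) = 0.001322
  f'(2.236364) = 4.472727
  x_2 = 2.236364 - 0.001322/4.472727 = 2.236068
Iteration 3:
  f(2.236068) = 0.000000
  f'(2.236068) = 4.472136
  x_3 = 2.236068 - 0.000000/4.472136 = 2.236068
Iteration 4:
  f(2.236068) = 0.000000
  f'(2.236068) = 4.472136
  x_4 = 2.236068 - 0.000000/4.472136 = 2.236068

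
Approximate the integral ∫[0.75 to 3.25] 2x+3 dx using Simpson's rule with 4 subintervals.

f(x) = 2x+3
a = 0.75, b = 3.25, n = 4
h = (b - a)/n = 0.625000

Simpson's rule: (h/3)[f(x₀) + 4f(x₁) + 2f(x₂) + ... + f(xₙ)]

x_0 = 0.7500, f(x_0) = 4.500000, coefficient = 1
x_1 = 1.3750, f(x_1) = 5.750000, coefficient = 4
x_2 = 2.0000, f(x_2) = 7.000000, coefficient = 2
x_3 = 2.6250, f(x_3) = 8.250000, coefficient = 4
x_4 = 3.2500, f(x_4) = 9.500000, coefficient = 1

I ≈ (0.625000/3) × 84.000000 = 17.500000
Exact value: 17.500000
Error: 0.000000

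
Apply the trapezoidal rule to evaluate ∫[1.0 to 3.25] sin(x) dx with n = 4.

f(x) = sin(x)
a = 1.0, b = 3.25, n = 4
h = (b - a)/n = 0.562500

Trapezoidal rule: (h/2)[f(x₀) + 2f(x₁) + 2f(x₂) + ... + f(xₙ)]

x_0 = 1.0000, f(x_0) = 0.841471, coefficient = 1
x_1 = 1.5625, f(x_1) = 0.999966, coefficient = 2
x_2 = 2.1250, f(x_2) = 0.850320, coefficient = 2
x_3 = 2.6875, f(x_3) = 0.438647, coefficient = 2
x_4 = 3.2500, f(x_4) = -0.108195, coefficient = 1

I ≈ (0.562500/2) × 5.311141 = 1.493758
Exact value: 1.534432
Error: 0.040674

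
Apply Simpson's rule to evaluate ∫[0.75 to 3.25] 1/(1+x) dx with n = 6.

f(x) = 1/(1+x)
a = 0.75, b = 3.25, n = 6
h = (b - a)/n = 0.416667

Simpson's rule: (h/3)[f(x₀) + 4f(x₁) + 2f(x₂) + ... + f(xₙ)]

x_0 = 0.7500, f(x_0) = 0.571429, coefficient = 1
x_1 = 1.1667, f(x_1) = 0.461538, coefficient = 4
x_2 = 1.5833, f(x_2) = 0.387097, coefficient = 2
x_3 = 2.0000, f(x_3) = 0.333333, coefficient = 4
x_4 = 2.4167, f(x_4) = 0.292683, coefficient = 2
x_5 = 2.8333, f(x_5) = 0.260870, coefficient = 4
x_6 = 3.2500, f(x_6) = 0.235294, coefficient = 1

I ≈ (0.416667/3) × 6.389248 = 0.887395
Exact value: 0.887303
Error: 0.000092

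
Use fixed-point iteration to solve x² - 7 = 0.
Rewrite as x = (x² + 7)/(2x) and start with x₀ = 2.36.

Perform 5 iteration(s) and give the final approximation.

Equation: x² - 7 = 0
Fixed-point form: x = (x² + 7)/(2x)
x₀ = 2.36

x_1 = g(2.360000) = 2.663051
x_2 = g(2.663051) = 2.645808
x_3 = g(2.645808) = 2.645751
x_4 = g(2.645751) = 2.645751
x_5 = g(2.645751) = 2.645751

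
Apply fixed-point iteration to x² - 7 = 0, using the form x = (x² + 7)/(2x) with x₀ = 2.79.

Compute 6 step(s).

Equation: x² - 7 = 0
Fixed-point form: x = (x² + 7)/(2x)
x₀ = 2.79

x_1 = g(2.790000) = 2.649480
x_2 = g(2.649480) = 2.645754
x_3 = g(2.645754) = 2.645751
x_4 = g(2.645751) = 2.645751
x_5 = g(2.645751) = 2.645751
x_6 = g(2.645751) = 2.645751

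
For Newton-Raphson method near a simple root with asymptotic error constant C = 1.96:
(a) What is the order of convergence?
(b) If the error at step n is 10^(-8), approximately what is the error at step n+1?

(a) Newton-Raphson has quadratic (order 2) convergence near simple roots.
    This means |e_{n+1}| ≈ C|e_n|².

(b) With |e_n| = 10^(-8) and C = 1.96:
    |e_{n+1}| ≈ 1.96 × (10^(-8))² = 1.96 × 10^(-16)

(a) 2 (quadratic); (b) |e_{n+1}| ≈ 1.960e-16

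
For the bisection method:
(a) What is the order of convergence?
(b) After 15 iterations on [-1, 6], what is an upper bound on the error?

(a) Bisection has linear (order 1) convergence; the error is halved each step.

(b) Error bound = (b-a)/2^n = (6 - (-1))/2^{15}
    = 7/2^{15}

(a) 1 (linear); (b) error ≤ 2.14e-04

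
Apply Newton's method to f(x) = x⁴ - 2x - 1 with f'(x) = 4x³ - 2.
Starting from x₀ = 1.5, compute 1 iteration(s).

f(x) = x⁴ - 2x - 1
f'(x) = 4x³ - 2
x₀ = 1.5

Newton-Raphson formula: x_{n+1} = x_n - f(x_n)/f'(x_n)

Iteration 1:
  f(1.500000) = 1.062500
  f'(1.500000) = 11.500000
  x_1 = 1.500000 - 1.062500/11.500000 = 1.407609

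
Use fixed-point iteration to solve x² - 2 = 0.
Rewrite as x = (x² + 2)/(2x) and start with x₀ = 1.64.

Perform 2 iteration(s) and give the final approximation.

Equation: x² - 2 = 0
Fixed-point form: x = (x² + 2)/(2x)
x₀ = 1.64

x_1 = g(1.640000) = 1.429756
x_2 = g(1.429756) = 1.414298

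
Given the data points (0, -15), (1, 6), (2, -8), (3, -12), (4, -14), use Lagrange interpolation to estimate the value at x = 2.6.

Lagrange interpolation formula:
P(x) = Σ yᵢ × Lᵢ(x)
where Lᵢ(x) = Π_{j≠i} (x - xⱼ)/(xᵢ - xⱼ)

L_0(2.6) = (2.6 - 1)/(0 - 1) × (2.6 - 2)/(0 - 2) × (2.6 - 3)/(0 - 3) × (2.6 - 4)/(0 - 4) = 0.022400
L_1(2.6) = (2.6 - 0)/(1 - 0) × (2.6 - 2)/(1 - 2) × (2.6 - 3)/(1 - 3) × (2.6 - 4)/(1 - 4) = -0.145600
L_2(2.6) = (2.6 - 0)/(2 - 0) × (2.6 - 1)/(2 - 1) × (2.6 - 3)/(2 - 3) × (2.6 - 4)/(2 - 4) = 0.582400
L_3(2.6) = (2.6 - 0)/(3 - 0) × (2.6 - 1)/(3 - 1) × (2.6 - 2)/(3 - 2) × (2.6 - 4)/(3 - 4) = 0.582400
L_4(2.6) = (2.6 - 0)/(4 - 0) × (2.6 - 1)/(4 - 1) × (2.6 - 2)/(4 - 2) × (2.6 - 3)/(4 - 3) = -0.041600

P(2.6) = (-15)×L_0(2.6) + 6×L_1(2.6) + (-8)×L_2(2.6) + (-12)×L_3(2.6) + (-14)×L_4(2.6)
P(2.6) = -12.275200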